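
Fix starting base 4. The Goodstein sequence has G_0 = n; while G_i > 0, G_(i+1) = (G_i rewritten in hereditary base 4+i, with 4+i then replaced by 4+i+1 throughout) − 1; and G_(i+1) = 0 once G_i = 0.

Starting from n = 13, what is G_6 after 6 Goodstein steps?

21

i=0: 13 = 3·4 + 1 (b=4); 4→5: 3·5 + 1 = 16; 16−1 = 15
i=1: 15 = 3·5 (b=5); 5→6: 3·6 = 18; 18−1 = 17
i=2: 17 = 2·6 + 5 (b=6); 6→7: 2·7 + 5 = 19; 19−1 = 18
i=3: 18 = 2·7 + 4 (b=7); 7→8: 2·8 + 4 = 20; 20−1 = 19
i=4: 19 = 2·8 + 3 (b=8); 8→9: 2·9 + 3 = 21; 21−1 = 20
i=5: 20 = 2·9 + 2 (b=9); 9→10: 2·10 + 2 = 22; 22−1 = 21
i=6: 21 = 2·10 + 1 (b=10); 10→11: 2·11 + 1 = 23; 23−1 = 22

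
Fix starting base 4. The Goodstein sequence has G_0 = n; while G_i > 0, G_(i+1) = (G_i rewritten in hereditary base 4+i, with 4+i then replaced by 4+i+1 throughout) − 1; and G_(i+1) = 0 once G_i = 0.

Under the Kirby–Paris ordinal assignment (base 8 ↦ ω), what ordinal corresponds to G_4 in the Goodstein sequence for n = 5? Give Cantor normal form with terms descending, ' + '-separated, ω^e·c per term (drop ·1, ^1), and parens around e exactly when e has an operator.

[0] 5 ≡ 4 + 1 (base 4). Lift 5: 6. −1: 5.
[1] 5 ≡ 5 (base 5). Lift 6: 6. −1: 5.
[2] 5 ≡ 5 (base 6). Lift 7: 5. −1: 4.
[3] 4 ≡ 4 (base 7). Lift 8: 4. −1: 3.
[4] 3 ≡ 3 (base 8). Lift 9: 3. −1: 2.

3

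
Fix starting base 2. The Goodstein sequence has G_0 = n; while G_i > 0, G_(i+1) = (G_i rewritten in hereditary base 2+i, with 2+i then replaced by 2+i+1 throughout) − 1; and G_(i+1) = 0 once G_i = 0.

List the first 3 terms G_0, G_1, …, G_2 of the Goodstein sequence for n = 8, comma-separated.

8, 80, 553

[0] 8 ≡ 2^(2 + 1) (base 2). Lift 3: 81. −1: 80.
[1] 80 ≡ 2·3^3 + 2·3^2 + 2·3 + 2 (base 3). Lift 4: 554. −1: 553.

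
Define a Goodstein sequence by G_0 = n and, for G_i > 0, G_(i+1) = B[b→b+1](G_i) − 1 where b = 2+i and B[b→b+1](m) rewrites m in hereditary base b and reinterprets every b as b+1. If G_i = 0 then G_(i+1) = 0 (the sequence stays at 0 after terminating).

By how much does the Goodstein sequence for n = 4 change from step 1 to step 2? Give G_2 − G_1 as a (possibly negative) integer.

step 0: 4 = 2^2; sub 3 for 2: 3^3; = 27; G_1 = 27−1 = 26
step 1: 26 = 2·3^2 + 2·3 + 2; sub 4 for 3: 2·4^2 + 2·4 + 2; = 42; G_2 = 42−1 = 41

15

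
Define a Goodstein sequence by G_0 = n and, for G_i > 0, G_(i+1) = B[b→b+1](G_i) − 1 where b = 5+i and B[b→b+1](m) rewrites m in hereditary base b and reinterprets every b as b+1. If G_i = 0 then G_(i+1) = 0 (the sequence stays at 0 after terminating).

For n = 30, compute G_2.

53

step 0: 30 = 5^2 + 5; sub 6 for 5: 6^2 + 6; = 42; G_1 = 42−1 = 41
step 1: 41 = 6^2 + 5; sub 7 for 6: 7^2 + 5; = 54; G_2 = 54−1 = 53
step 2: 53 = 7^2 + 4; sub 8 for 7: 8^2 + 4; = 68; G_3 = 68−1 = 67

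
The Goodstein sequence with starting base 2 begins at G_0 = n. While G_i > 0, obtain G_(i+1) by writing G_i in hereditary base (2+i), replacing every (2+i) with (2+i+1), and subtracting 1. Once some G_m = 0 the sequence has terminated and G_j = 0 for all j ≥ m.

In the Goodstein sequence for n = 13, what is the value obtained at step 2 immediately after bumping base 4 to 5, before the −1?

(0) 13|_2 = 2^(2 + 1) + 2^2 + 1 ↦ 3^(3 + 1) + 3^3 + 1|_3 = 109 ⇒ 108
(1) 108|_3 = 3^(3 + 1) + 3^3 ↦ 4^(4 + 1) + 4^4|_4 = 1280 ⇒ 1279
(2) 1279|_4 = 4^(4 + 1) + 3·4^3 + 3·4^2 + 3·4 + 3 ↦ 5^(5 + 1) + 3·5^3 + 3·5^2 + 3·5 + 3|_5 = 16093 ⇒ 16092

16093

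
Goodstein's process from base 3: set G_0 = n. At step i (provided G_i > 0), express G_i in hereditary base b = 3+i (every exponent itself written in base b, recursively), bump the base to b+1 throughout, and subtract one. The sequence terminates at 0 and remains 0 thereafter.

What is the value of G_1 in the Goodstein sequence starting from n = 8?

9

8 —HB3→ 2·3 + 2 —bump→ 2·4 + 2 = 10 —(−1)→ 9
9 —HB4→ 2·4 + 1 —bump→ 2·5 + 1 = 11 —(−1)→ 10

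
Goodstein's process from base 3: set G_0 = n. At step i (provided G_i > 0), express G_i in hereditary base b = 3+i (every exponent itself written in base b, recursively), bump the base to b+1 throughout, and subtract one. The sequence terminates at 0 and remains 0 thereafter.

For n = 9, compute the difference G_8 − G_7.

1

base 3: 9 = 3^2; at 4: 4^2 = 16; next = 15
base 4: 15 = 3·4 + 3; at 5: 3·5 + 3 = 18; next = 17
base 5: 17 = 3·5 + 2; at 6: 3·6 + 2 = 20; next = 19
base 6: 19 = 3·6 + 1; at 7: 3·7 + 1 = 22; next = 21
base 7: 21 = 3·7; at 8: 3·8 = 24; next = 23
base 8: 23 = 2·8 + 7; at 9: 2·9 + 7 = 25; next = 24
base 9: 24 = 2·9 + 6; at 10: 2·10 + 6 = 26; next = 25
base 10: 25 = 2·10 + 5; at 11: 2·11 + 5 = 27; next = 26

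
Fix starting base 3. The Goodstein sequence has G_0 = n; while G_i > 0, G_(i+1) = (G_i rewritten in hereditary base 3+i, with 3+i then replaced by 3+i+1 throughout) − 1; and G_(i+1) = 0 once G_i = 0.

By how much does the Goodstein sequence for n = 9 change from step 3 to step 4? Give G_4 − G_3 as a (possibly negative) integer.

2

G_0=9  [base 3] 3^2  →[3↦4]→  4^2 = 16  −1 ⇒ G_1=15
G_1=15  [base 4] 3·4 + 3  →[4↦5]→  3·5 + 3 = 18  −1 ⇒ G_2=17
G_2=17  [base 5] 3·5 + 2  →[5↦6]→  3·6 + 2 = 20  −1 ⇒ G_3=19
G_3=19  [base 6] 3·6 + 1  →[6↦7]→  3·7 + 1 = 22  −1 ⇒ G_4=21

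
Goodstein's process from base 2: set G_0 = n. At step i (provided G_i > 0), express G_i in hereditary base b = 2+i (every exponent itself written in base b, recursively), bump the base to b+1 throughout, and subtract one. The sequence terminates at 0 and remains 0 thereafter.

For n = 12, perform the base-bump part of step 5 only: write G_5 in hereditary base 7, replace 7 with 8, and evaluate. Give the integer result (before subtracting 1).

G_0 = 12. HB_2(12) = 2^(2 + 1) + 2^2. Bump = 108. G_1 = 107.
G_1 = 107. HB_3(107) = 3^(3 + 1) + 2·3^2 + 2·3 + 2. Bump = 1066. G_2 = 1065.
G_2 = 1065. HB_4(1065) = 4^(4 + 1) + 2·4^2 + 2·4 + 1. Bump = 15686. G_3 = 15685.
G_3 = 15685. HB_5(15685) = 5^(5 + 1) + 2·5^2 + 2·5. Bump = 280020. G_4 = 280019.
G_4 = 280019. HB_6(280019) = 6^(6 + 1) + 2·6^2 + 6 + 5. Bump = 5764911. G_5 = 5764910.
G_5 = 5764910. HB_7(5764910) = 7^(7 + 1) + 2·7^2 + 7 + 4. Bump = 134217868. G_6 = 134217867.

134217868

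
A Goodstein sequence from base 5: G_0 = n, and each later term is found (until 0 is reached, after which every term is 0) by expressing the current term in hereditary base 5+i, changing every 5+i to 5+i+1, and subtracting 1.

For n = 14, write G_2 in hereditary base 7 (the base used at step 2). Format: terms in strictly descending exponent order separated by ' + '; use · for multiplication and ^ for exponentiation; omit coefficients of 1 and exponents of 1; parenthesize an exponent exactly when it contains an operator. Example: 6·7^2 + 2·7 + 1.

G_0 = 14. HB_5(14) = 2·5 + 4. Bump = 16. G_1 = 15.
G_1 = 15. HB_6(15) = 2·6 + 3. Bump = 17. G_2 = 16.
G_2 = 16. HB_7(16) = 2·7 + 2. Bump = 18. G_3 = 17.

2·7 + 2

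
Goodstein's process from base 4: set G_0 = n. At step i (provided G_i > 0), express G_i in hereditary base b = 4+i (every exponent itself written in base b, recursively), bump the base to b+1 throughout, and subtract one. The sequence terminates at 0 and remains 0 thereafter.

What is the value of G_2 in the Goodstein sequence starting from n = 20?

39

[0] 20 ≡ 4^2 + 4 (base 4). Lift 5: 30. −1: 29.
[1] 29 ≡ 5^2 + 4 (base 5). Lift 6: 40. −1: 39.
[2] 39 ≡ 6^2 + 3 (base 6). Lift 7: 52. −1: 51.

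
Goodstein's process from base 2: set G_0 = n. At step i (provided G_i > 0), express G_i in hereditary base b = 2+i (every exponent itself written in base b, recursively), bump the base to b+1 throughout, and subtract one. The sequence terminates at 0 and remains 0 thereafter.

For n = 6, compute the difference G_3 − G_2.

i=0: 6 = 2^2 + 2 (b=2); 2→3: 3^3 + 3 = 30; 30−1 = 29
i=1: 29 = 3^3 + 2 (b=3); 3→4: 4^4 + 2 = 258; 258−1 = 257
i=2: 257 = 4^4 + 1 (b=4); 4→5: 5^5 + 1 = 3126; 3126−1 = 3125

2868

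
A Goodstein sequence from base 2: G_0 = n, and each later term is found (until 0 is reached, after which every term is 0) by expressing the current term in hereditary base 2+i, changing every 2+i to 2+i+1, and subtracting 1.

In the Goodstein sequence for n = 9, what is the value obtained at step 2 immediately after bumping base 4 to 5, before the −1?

step 0: 9 = 2^(2 + 1) + 1; sub 3 for 2: 3^(3 + 1) + 1; = 82; G_1 = 82−1 = 81
step 1: 81 = 3^(3 + 1); sub 4 for 3: 4^(4 + 1); = 1024; G_2 = 1024−1 = 1023
step 2: 1023 = 3·4^4 + 3·4^3 + 3·4^2 + 3·4 + 3; sub 5 for 4: 3·5^5 + 3·5^3 + 3·5^2 + 3·5 + 3; = 9843; G_3 = 9843−1 = 9842

9843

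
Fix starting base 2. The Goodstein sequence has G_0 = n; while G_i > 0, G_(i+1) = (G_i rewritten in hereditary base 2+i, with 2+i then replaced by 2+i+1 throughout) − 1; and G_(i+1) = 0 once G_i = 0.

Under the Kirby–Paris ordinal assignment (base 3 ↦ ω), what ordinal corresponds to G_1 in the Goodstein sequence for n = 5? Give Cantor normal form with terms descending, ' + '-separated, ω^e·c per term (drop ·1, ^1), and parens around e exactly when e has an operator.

G_0 = 5. HB_2(5) = 2^2 + 1. Bump = 28. G_1 = 27.
G_1 = 27. HB_3(27) = 3^3. Bump = 256. G_2 = 255.

ω^ω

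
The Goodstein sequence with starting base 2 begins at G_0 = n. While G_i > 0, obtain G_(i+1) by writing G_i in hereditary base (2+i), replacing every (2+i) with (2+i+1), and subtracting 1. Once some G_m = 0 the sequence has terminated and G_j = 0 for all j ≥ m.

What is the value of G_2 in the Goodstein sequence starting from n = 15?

base 2: 15 = 2^(2 + 1) + 2^2 + 2 + 1; at 3: 3^(3 + 1) + 3^3 + 3 + 1 = 112; next = 111
base 3: 111 = 3^(3 + 1) + 3^3 + 3; at 4: 4^(4 + 1) + 4^4 + 4 = 1284; next = 1283
base 4: 1283 = 4^(4 + 1) + 4^4 + 3; at 5: 5^(5 + 1) + 5^5 + 3 = 18753; next = 18752

1283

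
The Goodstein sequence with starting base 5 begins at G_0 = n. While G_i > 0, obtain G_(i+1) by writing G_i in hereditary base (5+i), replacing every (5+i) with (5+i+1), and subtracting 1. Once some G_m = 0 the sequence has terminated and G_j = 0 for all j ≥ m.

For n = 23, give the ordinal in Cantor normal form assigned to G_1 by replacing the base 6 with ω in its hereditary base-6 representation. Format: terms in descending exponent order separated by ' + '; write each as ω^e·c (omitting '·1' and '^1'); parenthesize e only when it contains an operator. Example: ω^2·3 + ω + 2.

ω·4 + 2

i=0: 23 = 4·5 + 3 (b=5); 5→6: 4·6 + 3 = 27; 27−1 = 26
i=1: 26 = 4·6 + 2 (b=6); 6→7: 4·7 + 2 = 30; 30−1 = 29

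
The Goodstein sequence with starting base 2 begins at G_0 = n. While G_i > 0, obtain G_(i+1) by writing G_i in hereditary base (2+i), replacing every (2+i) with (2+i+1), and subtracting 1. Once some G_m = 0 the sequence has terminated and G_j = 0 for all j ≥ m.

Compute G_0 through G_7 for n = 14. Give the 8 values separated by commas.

14, 110, 1281, 18750, 326591, 5862840, 134404971, 3487116548

[0] 14 ≡ 2^(2 + 1) + 2^2 + 2 (base 2). Lift 3: 111. −1: 110.
[1] 110 ≡ 3^(3 + 1) + 3^3 + 2 (base 3). Lift 4: 1282. −1: 1281.
[2] 1281 ≡ 4^(4 + 1) + 4^4 + 1 (base 4). Lift 5: 18751. −1: 18750.
[3] 18750 ≡ 5^(5 + 1) + 5^5 (base 5). Lift 6: 326592. −1: 326591.
[4] 326591 ≡ 6^(6 + 1) + 5·6^5 + 5·6^4 + 5·6^3 + 5·6^2 + 5·6 + 5 (base 6). Lift 7: 5862841. −1: 5862840.
[5] 5862840 ≡ 7^(7 + 1) + 5·7^5 + 5·7^4 + 5·7^3 + 5·7^2 + 5·7 + 4 (base 7). Lift 8: 134404972. −1: 134404971.
[6] 134404971 ≡ 8^(8 + 1) + 5·8^5 + 5·8^4 + 5·8^3 + 5·8^2 + 5·8 + 3 (base 8). Lift 9: 3487116549. −1: 3487116548.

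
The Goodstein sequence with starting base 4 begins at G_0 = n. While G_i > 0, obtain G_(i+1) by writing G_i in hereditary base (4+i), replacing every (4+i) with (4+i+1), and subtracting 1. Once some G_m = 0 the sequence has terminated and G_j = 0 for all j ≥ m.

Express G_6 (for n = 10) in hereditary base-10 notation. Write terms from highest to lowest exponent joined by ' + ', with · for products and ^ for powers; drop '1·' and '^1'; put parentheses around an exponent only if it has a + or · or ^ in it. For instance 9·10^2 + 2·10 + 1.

(0) 10|_4 = 2·4 + 2 ↦ 2·5 + 2|_5 = 12 ⇒ 11
(1) 11|_5 = 2·5 + 1 ↦ 2·6 + 1|_6 = 13 ⇒ 12
(2) 12|_6 = 2·6 ↦ 2·7|_7 = 14 ⇒ 13
(3) 13|_7 = 7 + 6 ↦ 8 + 6|_8 = 14 ⇒ 13
(4) 13|_8 = 8 + 5 ↦ 9 + 5|_9 = 14 ⇒ 13
(5) 13|_9 = 9 + 4 ↦ 10 + 4|_10 = 14 ⇒ 13

10 + 3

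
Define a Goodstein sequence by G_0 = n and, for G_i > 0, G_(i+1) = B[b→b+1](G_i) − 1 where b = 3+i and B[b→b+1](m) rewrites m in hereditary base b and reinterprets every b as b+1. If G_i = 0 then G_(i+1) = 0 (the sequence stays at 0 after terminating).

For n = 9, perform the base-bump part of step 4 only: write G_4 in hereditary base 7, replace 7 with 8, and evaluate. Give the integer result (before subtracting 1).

[0] 9 ≡ 3^2 (base 3). Lift 4: 16. −1: 15.
[1] 15 ≡ 3·4 + 3 (base 4). Lift 5: 18. −1: 17.
[2] 17 ≡ 3·5 + 2 (base 5). Lift 6: 20. −1: 19.
[3] 19 ≡ 3·6 + 1 (base 6). Lift 7: 22. −1: 21.
[4] 21 ≡ 3·7 (base 7). Lift 8: 24. −1: 23.

24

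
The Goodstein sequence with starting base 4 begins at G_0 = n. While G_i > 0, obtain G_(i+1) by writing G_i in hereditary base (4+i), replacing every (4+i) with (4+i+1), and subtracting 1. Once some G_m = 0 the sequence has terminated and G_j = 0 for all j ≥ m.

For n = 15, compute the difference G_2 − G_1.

2

[0] 15 ≡ 3·4 + 3 (base 4). Lift 5: 18. −1: 17.
[1] 17 ≡ 3·5 + 2 (base 5). Lift 6: 20. −1: 19.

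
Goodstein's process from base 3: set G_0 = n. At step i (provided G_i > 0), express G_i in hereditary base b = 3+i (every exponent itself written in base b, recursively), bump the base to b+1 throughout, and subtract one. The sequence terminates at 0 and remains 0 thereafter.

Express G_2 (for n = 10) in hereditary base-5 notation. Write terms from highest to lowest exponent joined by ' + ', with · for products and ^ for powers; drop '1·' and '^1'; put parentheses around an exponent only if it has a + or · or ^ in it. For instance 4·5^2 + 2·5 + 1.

(0) 10|_3 = 3^2 + 1 ↦ 4^2 + 1|_4 = 17 ⇒ 16
(1) 16|_4 = 4^2 ↦ 5^2|_5 = 25 ⇒ 24
(2) 24|_5 = 4·5 + 4 ↦ 4·6 + 4|_6 = 28 ⇒ 27

4·5 + 4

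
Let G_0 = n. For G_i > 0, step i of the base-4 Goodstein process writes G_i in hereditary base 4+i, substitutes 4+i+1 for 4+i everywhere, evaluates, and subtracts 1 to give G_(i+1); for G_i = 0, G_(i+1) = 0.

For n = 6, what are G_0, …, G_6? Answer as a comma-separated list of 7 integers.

G_0 = 6. HB_4(6) = 4 + 2. Bump = 7. G_1 = 6.
G_1 = 6. HB_5(6) = 5 + 1. Bump = 7. G_2 = 6.
G_2 = 6. HB_6(6) = 6. Bump = 7. G_3 = 6.
G_3 = 6. HB_7(6) = 6. Bump = 6. G_4 = 5.
G_4 = 5. HB_8(5) = 5. Bump = 5. G_5 = 4.
G_5 = 4. HB_9(4) = 4. Bump = 4. G_6 = 3.

6, 6, 6, 6, 5, 4, 3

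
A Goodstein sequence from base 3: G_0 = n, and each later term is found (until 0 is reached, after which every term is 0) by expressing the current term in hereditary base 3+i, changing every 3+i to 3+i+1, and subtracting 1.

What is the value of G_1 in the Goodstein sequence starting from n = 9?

15

(0) 9|_3 = 3^2 ↦ 4^2|_4 = 16 ⇒ 15
(1) 15|_4 = 3·4 + 3 ↦ 3·5 + 3|_5 = 18 ⇒ 17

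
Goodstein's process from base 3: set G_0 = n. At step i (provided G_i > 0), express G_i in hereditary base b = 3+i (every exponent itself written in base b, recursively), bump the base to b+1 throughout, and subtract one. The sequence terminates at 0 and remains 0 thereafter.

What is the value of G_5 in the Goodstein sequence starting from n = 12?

step 0: 12 = 3^2 + 3; sub 4 for 3: 4^2 + 4; = 20; G_1 = 20−1 = 19
step 1: 19 = 4^2 + 3; sub 5 for 4: 5^2 + 3; = 28; G_2 = 28−1 = 27
step 2: 27 = 5^2 + 2; sub 6 for 5: 6^2 + 2; = 38; G_3 = 38−1 = 37
step 3: 37 = 6^2 + 1; sub 7 for 6: 7^2 + 1; = 50; G_4 = 50−1 = 49
step 4: 49 = 7^2; sub 8 for 7: 8^2; = 64; G_5 = 64−1 = 63
step 5: 63 = 7·8 + 7; sub 9 for 8: 7·9 + 7; = 70; G_6 = 70−1 = 69

63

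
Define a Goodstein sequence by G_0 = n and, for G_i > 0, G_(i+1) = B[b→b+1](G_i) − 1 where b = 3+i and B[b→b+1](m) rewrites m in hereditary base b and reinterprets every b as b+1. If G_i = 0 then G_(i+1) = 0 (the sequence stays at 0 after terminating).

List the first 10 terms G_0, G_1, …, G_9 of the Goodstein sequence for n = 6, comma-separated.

6, 7, 7, 7, 7, 7, 6, 5, 4, 3

base 3: 6 = 2·3; at 4: 2·4 = 8; next = 7
base 4: 7 = 4 + 3; at 5: 5 + 3 = 8; next = 7
base 5: 7 = 5 + 2; at 6: 6 + 2 = 8; next = 7
base 6: 7 = 6 + 1; at 7: 7 + 1 = 8; next = 7
base 7: 7 = 7; at 8: 8 = 8; next = 7
base 8: 7 = 7; at 9: 7 = 7; next = 6
base 9: 6 = 6; at 10: 6 = 6; next = 5
base 10: 5 = 5; at 11: 5 = 5; next = 4
base 11: 4 = 4; at 12: 4 = 4; next = 3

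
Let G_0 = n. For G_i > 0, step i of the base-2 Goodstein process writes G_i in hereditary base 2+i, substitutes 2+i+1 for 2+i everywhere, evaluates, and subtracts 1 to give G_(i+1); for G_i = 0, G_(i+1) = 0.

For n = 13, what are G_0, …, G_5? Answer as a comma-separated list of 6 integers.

base 2: 13 = 2^(2 + 1) + 2^2 + 1; at 3: 3^(3 + 1) + 3^3 + 1 = 109; next = 108
base 3: 108 = 3^(3 + 1) + 3^3; at 4: 4^(4 + 1) + 4^4 = 1280; next = 1279
base 4: 1279 = 4^(4 + 1) + 3·4^3 + 3·4^2 + 3·4 + 3; at 5: 5^(5 + 1) + 3·5^3 + 3·5^2 + 3·5 + 3 = 16093; next = 16092
base 5: 16092 = 5^(5 + 1) + 3·5^3 + 3·5^2 + 3·5 + 2; at 6: 6^(6 + 1) + 3·6^3 + 3·6^2 + 3·6 + 2 = 280712; next = 280711
base 6: 280711 = 6^(6 + 1) + 3·6^3 + 3·6^2 + 3·6 + 1; at 7: 7^(7 + 1) + 3·7^3 + 3·7^2 + 3·7 + 1 = 5765999; next = 5765998

13, 108, 1279, 16092, 280711, 5765998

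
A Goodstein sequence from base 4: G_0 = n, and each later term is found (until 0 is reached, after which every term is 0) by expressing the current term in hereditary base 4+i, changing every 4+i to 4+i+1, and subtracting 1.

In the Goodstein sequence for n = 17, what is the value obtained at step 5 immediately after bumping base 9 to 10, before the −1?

G_0 = 17. HB_4(17) = 4^2 + 1. Bump = 26. G_1 = 25.
G_1 = 25. HB_5(25) = 5^2. Bump = 36. G_2 = 35.
G_2 = 35. HB_6(35) = 5·6 + 5. Bump = 40. G_3 = 39.
G_3 = 39. HB_7(39) = 5·7 + 4. Bump = 44. G_4 = 43.
G_4 = 43. HB_8(43) = 5·8 + 3. Bump = 48. G_5 = 47.

52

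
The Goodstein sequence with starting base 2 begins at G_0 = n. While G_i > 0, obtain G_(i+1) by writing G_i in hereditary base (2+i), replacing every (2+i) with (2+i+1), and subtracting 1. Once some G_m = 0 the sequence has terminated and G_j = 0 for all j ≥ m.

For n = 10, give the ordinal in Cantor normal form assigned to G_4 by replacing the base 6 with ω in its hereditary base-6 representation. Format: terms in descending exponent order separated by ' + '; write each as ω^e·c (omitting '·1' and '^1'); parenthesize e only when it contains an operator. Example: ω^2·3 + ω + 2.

base 2: 10 = 2^(2 + 1) + 2; at 3: 3^(3 + 1) + 3 = 84; next = 83
base 3: 83 = 3^(3 + 1) + 2; at 4: 4^(4 + 1) + 2 = 1026; next = 1025
base 4: 1025 = 4^(4 + 1) + 1; at 5: 5^(5 + 1) + 1 = 15626; next = 15625
base 5: 15625 = 5^(5 + 1); at 6: 6^(6 + 1) = 279936; next = 279935
base 6: 279935 = 5·6^6 + 5·6^5 + 5·6^4 + 5·6^3 + 5·6^2 + 5·6 + 5; at 7: 5·7^7 + 5·7^5 + 5·7^4 + 5·7^3 + 5·7^2 + 5·7 + 5 = 4215755; next = 4215754

ω^ω·5 + ω^5·5 + ω^4·5 + ω^3·5 + ω^2·5 + ω·5 + 5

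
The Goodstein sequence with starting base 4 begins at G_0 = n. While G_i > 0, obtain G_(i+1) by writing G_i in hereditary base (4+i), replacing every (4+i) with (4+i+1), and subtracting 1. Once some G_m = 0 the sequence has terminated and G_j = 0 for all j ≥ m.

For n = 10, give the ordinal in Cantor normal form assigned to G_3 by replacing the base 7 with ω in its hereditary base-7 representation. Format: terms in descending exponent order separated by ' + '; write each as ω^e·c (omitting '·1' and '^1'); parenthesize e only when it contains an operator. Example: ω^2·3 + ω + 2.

i=0: 10 = 2·4 + 2 (b=4); 4→5: 2·5 + 2 = 12; 12−1 = 11
i=1: 11 = 2·5 + 1 (b=5); 5→6: 2·6 + 1 = 13; 13−1 = 12
i=2: 12 = 2·6 (b=6); 6→7: 2·7 = 14; 14−1 = 13
i=3: 13 = 7 + 6 (b=7); 7→8: 8 + 6 = 14; 14−1 = 13

ω + 6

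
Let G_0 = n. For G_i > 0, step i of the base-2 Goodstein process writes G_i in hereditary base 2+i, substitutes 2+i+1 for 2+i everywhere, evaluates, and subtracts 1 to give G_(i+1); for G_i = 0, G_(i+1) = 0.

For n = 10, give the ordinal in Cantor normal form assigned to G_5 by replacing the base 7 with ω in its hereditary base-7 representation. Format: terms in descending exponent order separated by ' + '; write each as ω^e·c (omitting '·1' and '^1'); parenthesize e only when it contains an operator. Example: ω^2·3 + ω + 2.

ω^ω·5 + ω^5·5 + ω^4·5 + ω^3·5 + ω^2·5 + ω·5 + 4

step 0: 10 = 2^(2 + 1) + 2; sub 3 for 2: 3^(3 + 1) + 3; = 84; G_1 = 84−1 = 83
step 1: 83 = 3^(3 + 1) + 2; sub 4 for 3: 4^(4 + 1) + 2; = 1026; G_2 = 1026−1 = 1025
step 2: 1025 = 4^(4 + 1) + 1; sub 5 for 4: 5^(5 + 1) + 1; = 15626; G_3 = 15626−1 = 15625
step 3: 15625 = 5^(5 + 1); sub 6 for 5: 6^(6 + 1); = 279936; G_4 = 279936−1 = 279935
step 4: 279935 = 5·6^6 + 5·6^5 + 5·6^4 + 5·6^3 + 5·6^2 + 5·6 + 5; sub 7 for 6: 5·7^7 + 5·7^5 + 5·7^4 + 5·7^3 + 5·7^2 + 5·7 + 5; = 4215755; G_5 = 4215755−1 = 4215754
step 5: 4215754 = 5·7^7 + 5·7^5 + 5·7^4 + 5·7^3 + 5·7^2 + 5·7 + 4; sub 8 for 7: 5·8^8 + 5·8^5 + 5·8^4 + 5·8^3 + 5·8^2 + 5·8 + 4; = 84073324; G_6 = 84073324−1 = 84073323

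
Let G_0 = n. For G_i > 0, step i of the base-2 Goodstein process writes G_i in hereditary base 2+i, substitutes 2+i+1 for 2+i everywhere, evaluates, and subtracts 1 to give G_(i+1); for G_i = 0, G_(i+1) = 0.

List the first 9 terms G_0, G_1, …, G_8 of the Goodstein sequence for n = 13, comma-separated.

[0] 13 ≡ 2^(2 + 1) + 2^2 + 1 (base 2). Lift 3: 109. −1: 108.
[1] 108 ≡ 3^(3 + 1) + 3^3 (base 3). Lift 4: 1280. −1: 1279.
[2] 1279 ≡ 4^(4 + 1) + 3·4^3 + 3·4^2 + 3·4 + 3 (base 4). Lift 5: 16093. −1: 16092.
[3] 16092 ≡ 5^(5 + 1) + 3·5^3 + 3·5^2 + 3·5 + 2 (base 5). Lift 6: 280712. −1: 280711.
[4] 280711 ≡ 6^(6 + 1) + 3·6^3 + 3·6^2 + 3·6 + 1 (base 6). Lift 7: 5765999. −1: 5765998.
[5] 5765998 ≡ 7^(7 + 1) + 3·7^3 + 3·7^2 + 3·7 (base 7). Lift 8: 134219480. −1: 134219479.
[6] 134219479 ≡ 8^(8 + 1) + 3·8^3 + 3·8^2 + 2·8 + 7 (base 8). Lift 9: 3486786856. −1: 3486786855.
[7] 3486786855 ≡ 9^(9 + 1) + 3·9^3 + 3·9^2 + 2·9 + 6 (base 9). Lift 10: 100000003326. −1: 100000003325.

13, 108, 1279, 16092, 280711, 5765998, 134219479, 3486786855, 100000003325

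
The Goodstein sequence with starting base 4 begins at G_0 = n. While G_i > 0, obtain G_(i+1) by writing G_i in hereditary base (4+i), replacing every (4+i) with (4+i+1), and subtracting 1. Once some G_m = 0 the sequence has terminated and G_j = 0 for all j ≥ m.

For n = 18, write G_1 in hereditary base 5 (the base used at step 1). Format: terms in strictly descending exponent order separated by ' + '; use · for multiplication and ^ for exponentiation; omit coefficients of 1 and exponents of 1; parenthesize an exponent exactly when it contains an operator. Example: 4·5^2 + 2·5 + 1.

base 4: 18 = 4^2 + 2; at 5: 5^2 + 2 = 27; next = 26
base 5: 26 = 5^2 + 1; at 6: 6^2 + 1 = 37; next = 36

5^2 + 1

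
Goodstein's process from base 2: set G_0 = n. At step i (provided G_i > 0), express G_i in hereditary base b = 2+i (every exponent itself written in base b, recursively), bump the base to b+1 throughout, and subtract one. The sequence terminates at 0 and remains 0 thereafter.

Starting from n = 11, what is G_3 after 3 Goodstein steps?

base 2: 11 = 2^(2 + 1) + 2 + 1; at 3: 3^(3 + 1) + 3 + 1 = 85; next = 84
base 3: 84 = 3^(3 + 1) + 3; at 4: 4^(4 + 1) + 4 = 1028; next = 1027
base 4: 1027 = 4^(4 + 1) + 3; at 5: 5^(5 + 1) + 3 = 15628; next = 15627

15627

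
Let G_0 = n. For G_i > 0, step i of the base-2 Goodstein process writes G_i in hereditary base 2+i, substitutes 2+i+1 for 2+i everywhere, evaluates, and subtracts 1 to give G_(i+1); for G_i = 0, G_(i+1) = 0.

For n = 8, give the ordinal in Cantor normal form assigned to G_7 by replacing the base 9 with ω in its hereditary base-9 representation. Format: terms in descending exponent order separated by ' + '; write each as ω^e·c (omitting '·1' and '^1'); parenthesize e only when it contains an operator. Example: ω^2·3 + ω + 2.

ω^ω·2 + ω^2·2 + ω + 2

i=0: 8 = 2^(2 + 1) (b=2); 2→3: 3^(3 + 1) = 81; 81−1 = 80
i=1: 80 = 2·3^3 + 2·3^2 + 2·3 + 2 (b=3); 3→4: 2·4^4 + 2·4^2 + 2·4 + 2 = 554; 554−1 = 553
i=2: 553 = 2·4^4 + 2·4^2 + 2·4 + 1 (b=4); 4→5: 2·5^5 + 2·5^2 + 2·5 + 1 = 6311; 6311−1 = 6310
i=3: 6310 = 2·5^5 + 2·5^2 + 2·5 (b=5); 5→6: 2·6^6 + 2·6^2 + 2·6 = 93396; 93396−1 = 93395
i=4: 93395 = 2·6^6 + 2·6^2 + 6 + 5 (b=6); 6→7: 2·7^7 + 2·7^2 + 7 + 5 = 1647196; 1647196−1 = 1647195
i=5: 1647195 = 2·7^7 + 2·7^2 + 7 + 4 (b=7); 7→8: 2·8^8 + 2·8^2 + 8 + 4 = 33554572; 33554572−1 = 33554571
i=6: 33554571 = 2·8^8 + 2·8^2 + 8 + 3 (b=8); 8→9: 2·9^9 + 2·9^2 + 9 + 3 = 774841152; 774841152−1 = 774841151
i=7: 774841151 = 2·9^9 + 2·9^2 + 9 + 2 (b=9); 9→10: 2·10^10 + 2·10^2 + 10 + 2 = 20000000212; 20000000212−1 = 20000000211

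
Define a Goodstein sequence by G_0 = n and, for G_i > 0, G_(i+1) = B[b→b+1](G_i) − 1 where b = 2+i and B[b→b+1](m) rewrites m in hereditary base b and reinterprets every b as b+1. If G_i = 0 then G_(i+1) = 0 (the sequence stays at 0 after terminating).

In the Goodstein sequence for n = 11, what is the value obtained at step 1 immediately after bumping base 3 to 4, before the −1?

G_0=11  [base 2] 2^(2 + 1) + 2 + 1  →[2↦3]→  3^(3 + 1) + 3 + 1 = 85  −1 ⇒ G_1=84
G_1=84  [base 3] 3^(3 + 1) + 3  →[3↦4]→  4^(4 + 1) + 4 = 1028  −1 ⇒ G_2=1027

1028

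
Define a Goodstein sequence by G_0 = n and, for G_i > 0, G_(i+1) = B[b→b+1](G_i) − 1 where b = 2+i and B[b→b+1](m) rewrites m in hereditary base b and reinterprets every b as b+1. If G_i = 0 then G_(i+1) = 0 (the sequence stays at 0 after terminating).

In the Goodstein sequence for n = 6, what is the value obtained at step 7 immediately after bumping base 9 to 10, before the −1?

i=0: 6 = 2^2 + 2 (b=2); 2→3: 3^3 + 3 = 30; 30−1 = 29
i=1: 29 = 3^3 + 2 (b=3); 3→4: 4^4 + 2 = 258; 258−1 = 257
i=2: 257 = 4^4 + 1 (b=4); 4→5: 5^5 + 1 = 3126; 3126−1 = 3125
i=3: 3125 = 5^5 (b=5); 5→6: 6^6 = 46656; 46656−1 = 46655
i=4: 46655 = 5·6^5 + 5·6^4 + 5·6^3 + 5·6^2 + 5·6 + 5 (b=6); 6→7: 5·7^5 + 5·7^4 + 5·7^3 + 5·7^2 + 5·7 + 5 = 98040; 98040−1 = 98039
i=5: 98039 = 5·7^5 + 5·7^4 + 5·7^3 + 5·7^2 + 5·7 + 4 (b=7); 7→8: 5·8^5 + 5·8^4 + 5·8^3 + 5·8^2 + 5·8 + 4 = 187244; 187244−1 = 187243
i=6: 187243 = 5·8^5 + 5·8^4 + 5·8^3 + 5·8^2 + 5·8 + 3 (b=8); 8→9: 5·9^5 + 5·9^4 + 5·9^3 + 5·9^2 + 5·9 + 3 = 332148; 332148−1 = 332147
i=7: 332147 = 5·9^5 + 5·9^4 + 5·9^3 + 5·9^2 + 5·9 + 2 (b=9); 9→10: 5·10^5 + 5·10^4 + 5·10^3 + 5·10^2 + 5·10 + 2 = 555552; 555552−1 = 555551

555552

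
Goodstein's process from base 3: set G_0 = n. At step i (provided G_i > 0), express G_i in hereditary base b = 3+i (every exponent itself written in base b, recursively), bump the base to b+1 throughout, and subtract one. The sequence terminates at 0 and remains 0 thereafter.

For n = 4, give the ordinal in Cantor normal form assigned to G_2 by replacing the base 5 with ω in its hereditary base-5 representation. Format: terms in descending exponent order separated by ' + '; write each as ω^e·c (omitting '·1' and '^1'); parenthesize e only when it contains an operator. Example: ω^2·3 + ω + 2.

4

(0) 4|_3 = 3 + 1 ↦ 4 + 1|_4 = 5 ⇒ 4
(1) 4|_4 = 4 ↦ 5|_5 = 5 ⇒ 4
(2) 4|_5 = 4 ↦ 4|_6 = 4 ⇒ 3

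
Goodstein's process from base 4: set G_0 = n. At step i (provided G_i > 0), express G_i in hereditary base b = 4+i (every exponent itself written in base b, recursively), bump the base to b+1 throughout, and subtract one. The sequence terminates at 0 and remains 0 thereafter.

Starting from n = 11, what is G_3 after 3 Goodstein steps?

i=0: 11 = 2·4 + 3 (b=4); 4→5: 2·5 + 3 = 13; 13−1 = 12
i=1: 12 = 2·5 + 2 (b=5); 5→6: 2·6 + 2 = 14; 14−1 = 13
i=2: 13 = 2·6 + 1 (b=6); 6→7: 2·7 + 1 = 15; 15−1 = 14
i=3: 14 = 2·7 (b=7); 7→8: 2·8 = 16; 16−1 = 15

14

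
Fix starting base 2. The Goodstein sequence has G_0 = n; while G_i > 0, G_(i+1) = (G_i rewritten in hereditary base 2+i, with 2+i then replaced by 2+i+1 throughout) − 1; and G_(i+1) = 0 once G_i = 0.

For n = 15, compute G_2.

1283

i=0: 15 = 2^(2 + 1) + 2^2 + 2 + 1 (b=2); 2→3: 3^(3 + 1) + 3^3 + 3 + 1 = 112; 112−1 = 111
i=1: 111 = 3^(3 + 1) + 3^3 + 3 (b=3); 3→4: 4^(4 + 1) + 4^4 + 4 = 1284; 1284−1 = 1283
i=2: 1283 = 4^(4 + 1) + 4^4 + 3 (b=4); 4→5: 5^(5 + 1) + 5^5 + 3 = 18753; 18753−1 = 18752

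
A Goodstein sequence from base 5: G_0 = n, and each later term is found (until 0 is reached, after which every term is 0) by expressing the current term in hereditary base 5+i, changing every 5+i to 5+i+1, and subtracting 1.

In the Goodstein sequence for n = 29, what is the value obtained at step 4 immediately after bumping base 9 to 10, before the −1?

[0] 29 ≡ 5^2 + 4 (base 5). Lift 6: 40. −1: 39.
[1] 39 ≡ 6^2 + 3 (base 6). Lift 7: 52. −1: 51.
[2] 51 ≡ 7^2 + 2 (base 7). Lift 8: 66. −1: 65.
[3] 65 ≡ 8^2 + 1 (base 8). Lift 9: 82. −1: 81.
[4] 81 ≡ 9^2 (base 9). Lift 10: 100. −1: 99.

100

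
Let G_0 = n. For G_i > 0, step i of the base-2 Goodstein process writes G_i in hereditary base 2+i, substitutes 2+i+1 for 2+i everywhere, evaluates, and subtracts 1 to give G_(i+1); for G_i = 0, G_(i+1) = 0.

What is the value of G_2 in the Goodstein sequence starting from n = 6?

257

step 0: 6 = 2^2 + 2; sub 3 for 2: 3^3 + 3; = 30; G_1 = 30−1 = 29
step 1: 29 = 3^3 + 2; sub 4 for 3: 4^4 + 2; = 258; G_2 = 258−1 = 257
step 2: 257 = 4^4 + 1; sub 5 for 4: 5^5 + 1; = 3126; G_3 = 3126−1 = 3125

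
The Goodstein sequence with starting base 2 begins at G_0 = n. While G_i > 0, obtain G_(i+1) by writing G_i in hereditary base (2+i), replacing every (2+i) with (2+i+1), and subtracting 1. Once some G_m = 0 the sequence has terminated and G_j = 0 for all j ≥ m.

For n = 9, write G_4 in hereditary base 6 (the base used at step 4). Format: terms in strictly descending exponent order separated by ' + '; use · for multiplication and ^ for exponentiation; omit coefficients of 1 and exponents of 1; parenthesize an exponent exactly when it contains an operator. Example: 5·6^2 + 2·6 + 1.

3·6^6 + 3·6^3 + 3·6^2 + 3·6 + 1

i=0: 9 = 2^(2 + 1) + 1 (b=2); 2→3: 3^(3 + 1) + 1 = 82; 82−1 = 81
i=1: 81 = 3^(3 + 1) (b=3); 3→4: 4^(4 + 1) = 1024; 1024−1 = 1023
i=2: 1023 = 3·4^4 + 3·4^3 + 3·4^2 + 3·4 + 3 (b=4); 4→5: 3·5^5 + 3·5^3 + 3·5^2 + 3·5 + 3 = 9843; 9843−1 = 9842
i=3: 9842 = 3·5^5 + 3·5^3 + 3·5^2 + 3·5 + 2 (b=5); 5→6: 3·6^6 + 3·6^3 + 3·6^2 + 3·6 + 2 = 140744; 140744−1 = 140743
i=4: 140743 = 3·6^6 + 3·6^3 + 3·6^2 + 3·6 + 1 (b=6); 6→7: 3·7^7 + 3·7^3 + 3·7^2 + 3·7 + 1 = 2471827; 2471827−1 = 2471826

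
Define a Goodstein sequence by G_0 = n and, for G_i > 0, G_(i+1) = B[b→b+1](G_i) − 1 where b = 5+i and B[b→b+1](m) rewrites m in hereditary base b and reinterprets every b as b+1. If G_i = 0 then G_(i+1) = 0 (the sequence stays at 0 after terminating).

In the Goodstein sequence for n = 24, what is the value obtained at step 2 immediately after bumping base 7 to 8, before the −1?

G_0 = 24. HB_5(24) = 4·5 + 4. Bump = 28. G_1 = 27.
G_1 = 27. HB_6(27) = 4·6 + 3. Bump = 31. G_2 = 30.
G_2 = 30. HB_7(30) = 4·7 + 2. Bump = 34. G_3 = 33.

34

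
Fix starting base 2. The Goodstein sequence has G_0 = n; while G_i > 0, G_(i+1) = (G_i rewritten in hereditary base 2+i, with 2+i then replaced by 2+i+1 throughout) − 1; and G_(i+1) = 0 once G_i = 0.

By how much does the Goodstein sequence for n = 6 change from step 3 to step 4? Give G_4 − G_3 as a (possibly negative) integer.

i=0: 6 = 2^2 + 2 (b=2); 2→3: 3^3 + 3 = 30; 30−1 = 29
i=1: 29 = 3^3 + 2 (b=3); 3→4: 4^4 + 2 = 258; 258−1 = 257
i=2: 257 = 4^4 + 1 (b=4); 4→5: 5^5 + 1 = 3126; 3126−1 = 3125
i=3: 3125 = 5^5 (b=5); 5→6: 6^6 = 46656; 46656−1 = 46655

43530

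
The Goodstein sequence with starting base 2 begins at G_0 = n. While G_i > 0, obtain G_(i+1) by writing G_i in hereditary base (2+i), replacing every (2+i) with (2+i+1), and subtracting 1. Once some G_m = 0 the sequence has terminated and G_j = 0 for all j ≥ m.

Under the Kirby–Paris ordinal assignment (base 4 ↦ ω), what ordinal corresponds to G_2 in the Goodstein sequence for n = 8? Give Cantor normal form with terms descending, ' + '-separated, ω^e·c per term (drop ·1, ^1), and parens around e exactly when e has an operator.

(0) 8|_2 = 2^(2 + 1) ↦ 3^(3 + 1)|_3 = 81 ⇒ 80
(1) 80|_3 = 2·3^3 + 2·3^2 + 2·3 + 2 ↦ 2·4^4 + 2·4^2 + 2·4 + 2|_4 = 554 ⇒ 553
(2) 553|_4 = 2·4^4 + 2·4^2 + 2·4 + 1 ↦ 2·5^5 + 2·5^2 + 2·5 + 1|_5 = 6311 ⇒ 6310

ω^ω·2 + ω^2·2 + ω·2 + 1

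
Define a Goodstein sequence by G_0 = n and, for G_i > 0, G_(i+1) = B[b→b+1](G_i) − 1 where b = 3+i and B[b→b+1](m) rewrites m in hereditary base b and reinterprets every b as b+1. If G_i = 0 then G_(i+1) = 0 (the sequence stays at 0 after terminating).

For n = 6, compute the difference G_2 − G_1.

base 3: 6 = 2·3; at 4: 2·4 = 8; next = 7
base 4: 7 = 4 + 3; at 5: 5 + 3 = 8; next = 7

0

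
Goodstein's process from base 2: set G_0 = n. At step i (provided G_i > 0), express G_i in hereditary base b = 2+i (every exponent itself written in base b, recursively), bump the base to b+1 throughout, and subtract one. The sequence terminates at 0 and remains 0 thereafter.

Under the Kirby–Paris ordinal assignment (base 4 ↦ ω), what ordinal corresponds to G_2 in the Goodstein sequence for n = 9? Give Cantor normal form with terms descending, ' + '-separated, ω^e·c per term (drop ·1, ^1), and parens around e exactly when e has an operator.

step 0: 9 = 2^(2 + 1) + 1; sub 3 for 2: 3^(3 + 1) + 1; = 82; G_1 = 82−1 = 81
step 1: 81 = 3^(3 + 1); sub 4 for 3: 4^(4 + 1); = 1024; G_2 = 1024−1 = 1023

ω^ω·3 + ω^3·3 + ω^2·3 + ω·3 + 3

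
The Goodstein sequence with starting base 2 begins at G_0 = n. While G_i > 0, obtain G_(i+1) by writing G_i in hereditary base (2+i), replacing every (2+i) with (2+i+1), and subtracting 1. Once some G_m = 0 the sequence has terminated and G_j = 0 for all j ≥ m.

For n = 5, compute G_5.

[0] 5 ≡ 2^2 + 1 (base 2). Lift 3: 28. −1: 27.
[1] 27 ≡ 3^3 (base 3). Lift 4: 256. −1: 255.
[2] 255 ≡ 3·4^3 + 3·4^2 + 3·4 + 3 (base 4). Lift 5: 468. −1: 467.
[3] 467 ≡ 3·5^3 + 3·5^2 + 3·5 + 2 (base 5). Lift 6: 776. −1: 775.
[4] 775 ≡ 3·6^3 + 3·6^2 + 3·6 + 1 (base 6). Lift 7: 1198. −1: 1197.

1197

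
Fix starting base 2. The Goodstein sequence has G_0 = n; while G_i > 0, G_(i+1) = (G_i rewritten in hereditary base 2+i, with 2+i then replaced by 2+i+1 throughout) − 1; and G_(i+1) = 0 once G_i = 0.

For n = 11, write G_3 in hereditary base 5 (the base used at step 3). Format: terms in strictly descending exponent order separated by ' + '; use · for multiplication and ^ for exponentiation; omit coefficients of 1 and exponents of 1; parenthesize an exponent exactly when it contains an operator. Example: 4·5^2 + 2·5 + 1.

5^(5 + 1) + 2

step 0: 11 = 2^(2 + 1) + 2 + 1; sub 3 for 2: 3^(3 + 1) + 3 + 1; = 85; G_1 = 85−1 = 84
step 1: 84 = 3^(3 + 1) + 3; sub 4 for 3: 4^(4 + 1) + 4; = 1028; G_2 = 1028−1 = 1027
step 2: 1027 = 4^(4 + 1) + 3; sub 5 for 4: 5^(5 + 1) + 3; = 15628; G_3 = 15628−1 = 15627
step 3: 15627 = 5^(5 + 1) + 2; sub 6 for 5: 6^(6 + 1) + 2; = 279938; G_4 = 279938−1 = 279937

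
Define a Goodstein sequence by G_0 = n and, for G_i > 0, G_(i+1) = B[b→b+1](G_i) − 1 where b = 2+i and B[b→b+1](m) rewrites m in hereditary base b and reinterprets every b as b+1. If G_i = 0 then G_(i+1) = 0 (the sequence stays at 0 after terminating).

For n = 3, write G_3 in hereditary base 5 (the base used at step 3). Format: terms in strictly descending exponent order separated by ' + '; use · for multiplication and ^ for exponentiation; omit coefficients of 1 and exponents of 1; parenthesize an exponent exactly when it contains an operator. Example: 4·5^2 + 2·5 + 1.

2

[0] 3 ≡ 2 + 1 (base 2). Lift 3: 4. −1: 3.
[1] 3 ≡ 3 (base 3). Lift 4: 4. −1: 3.
[2] 3 ≡ 3 (base 4). Lift 5: 3. −1: 2.
[3] 2 ≡ 2 (base 5). Lift 6: 2. −1: 1.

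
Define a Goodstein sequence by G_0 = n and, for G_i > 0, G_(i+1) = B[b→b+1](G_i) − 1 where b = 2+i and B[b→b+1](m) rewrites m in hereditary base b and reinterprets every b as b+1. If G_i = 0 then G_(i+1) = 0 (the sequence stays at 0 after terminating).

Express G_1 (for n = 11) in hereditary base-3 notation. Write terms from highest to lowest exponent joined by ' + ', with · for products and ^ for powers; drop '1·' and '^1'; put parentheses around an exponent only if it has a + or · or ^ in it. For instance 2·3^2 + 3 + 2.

3^(3 + 1) + 3

base 2: 11 = 2^(2 + 1) + 2 + 1; at 3: 3^(3 + 1) + 3 + 1 = 85; next = 84
base 3: 84 = 3^(3 + 1) + 3; at 4: 4^(4 + 1) + 4 = 1028; next = 1027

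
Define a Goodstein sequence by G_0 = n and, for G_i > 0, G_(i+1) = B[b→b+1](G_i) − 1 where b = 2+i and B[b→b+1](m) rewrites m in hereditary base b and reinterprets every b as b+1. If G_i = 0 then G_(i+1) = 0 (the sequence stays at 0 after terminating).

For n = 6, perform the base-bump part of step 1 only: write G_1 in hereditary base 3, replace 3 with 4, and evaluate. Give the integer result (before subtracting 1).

base 2: 6 = 2^2 + 2; at 3: 3^3 + 3 = 30; next = 29
base 3: 29 = 3^3 + 2; at 4: 4^4 + 2 = 258; next = 257

258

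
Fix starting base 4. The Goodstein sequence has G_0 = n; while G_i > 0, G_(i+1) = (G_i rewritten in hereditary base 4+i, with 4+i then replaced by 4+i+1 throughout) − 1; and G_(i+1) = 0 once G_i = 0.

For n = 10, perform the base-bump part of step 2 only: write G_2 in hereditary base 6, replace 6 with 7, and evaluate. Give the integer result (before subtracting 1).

base 4: 10 = 2·4 + 2; at 5: 2·5 + 2 = 12; next = 11
base 5: 11 = 2·5 + 1; at 6: 2·6 + 1 = 13; next = 12

14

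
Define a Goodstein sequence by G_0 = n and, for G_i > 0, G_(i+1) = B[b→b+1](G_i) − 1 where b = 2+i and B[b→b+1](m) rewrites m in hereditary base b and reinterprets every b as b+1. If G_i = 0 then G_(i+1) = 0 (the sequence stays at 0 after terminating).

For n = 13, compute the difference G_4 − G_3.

step 0: 13 = 2^(2 + 1) + 2^2 + 1; sub 3 for 2: 3^(3 + 1) + 3^3 + 1; = 109; G_1 = 109−1 = 108
step 1: 108 = 3^(3 + 1) + 3^3; sub 4 for 3: 4^(4 + 1) + 4^4; = 1280; G_2 = 1280−1 = 1279
step 2: 1279 = 4^(4 + 1) + 3·4^3 + 3·4^2 + 3·4 + 3; sub 5 for 4: 5^(5 + 1) + 3·5^3 + 3·5^2 + 3·5 + 3; = 16093; G_3 = 16093−1 = 16092
step 3: 16092 = 5^(5 + 1) + 3·5^3 + 3·5^2 + 3·5 + 2; sub 6 for 5: 6^(6 + 1) + 3·6^3 + 3·6^2 + 3·6 + 2; = 280712; G_4 = 280712−1 = 280711

264619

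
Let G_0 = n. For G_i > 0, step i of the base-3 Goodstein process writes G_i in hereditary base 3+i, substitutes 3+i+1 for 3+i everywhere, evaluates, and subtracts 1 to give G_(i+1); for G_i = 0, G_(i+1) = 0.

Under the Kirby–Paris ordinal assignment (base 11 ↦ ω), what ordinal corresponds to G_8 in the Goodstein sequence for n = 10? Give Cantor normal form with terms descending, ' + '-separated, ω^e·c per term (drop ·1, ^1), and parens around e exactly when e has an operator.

ω·3 + 8

10 —HB3→ 3^2 + 1 —bump→ 4^2 + 1 = 17 —(−1)→ 16
16 —HB4→ 4^2 —bump→ 5^2 = 25 —(−1)→ 24
24 —HB5→ 4·5 + 4 —bump→ 4·6 + 4 = 28 —(−1)→ 27
27 —HB6→ 4·6 + 3 —bump→ 4·7 + 3 = 31 —(−1)→ 30
30 —HB7→ 4·7 + 2 —bump→ 4·8 + 2 = 34 —(−1)→ 33
33 —HB8→ 4·8 + 1 —bump→ 4·9 + 1 = 37 —(−1)→ 36
36 —HB9→ 4·9 —bump→ 4·10 = 40 —(−1)→ 39
39 —HB10→ 3·10 + 9 —bump→ 3·11 + 9 = 42 —(−1)→ 41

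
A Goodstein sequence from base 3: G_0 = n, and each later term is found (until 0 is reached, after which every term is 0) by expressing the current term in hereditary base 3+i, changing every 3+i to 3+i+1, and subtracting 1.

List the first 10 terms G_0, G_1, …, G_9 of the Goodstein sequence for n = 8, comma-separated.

(0) 8|_3 = 2·3 + 2 ↦ 2·4 + 2|_4 = 10 ⇒ 9
(1) 9|_4 = 2·4 + 1 ↦ 2·5 + 1|_5 = 11 ⇒ 10
(2) 10|_5 = 2·5 ↦ 2·6|_6 = 12 ⇒ 11
(3) 11|_6 = 6 + 5 ↦ 7 + 5|_7 = 12 ⇒ 11
(4) 11|_7 = 7 + 4 ↦ 8 + 4|_8 = 12 ⇒ 11
(5) 11|_8 = 8 + 3 ↦ 9 + 3|_9 = 12 ⇒ 11
(6) 11|_9 = 9 + 2 ↦ 10 + 2|_10 = 12 ⇒ 11
(7) 11|_10 = 10 + 1 ↦ 11 + 1|_11 = 12 ⇒ 11
(8) 11|_11 = 11 ↦ 12|_12 = 12 ⇒ 11

8, 9, 10, 11, 11, 11, 11, 11, 11, 11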